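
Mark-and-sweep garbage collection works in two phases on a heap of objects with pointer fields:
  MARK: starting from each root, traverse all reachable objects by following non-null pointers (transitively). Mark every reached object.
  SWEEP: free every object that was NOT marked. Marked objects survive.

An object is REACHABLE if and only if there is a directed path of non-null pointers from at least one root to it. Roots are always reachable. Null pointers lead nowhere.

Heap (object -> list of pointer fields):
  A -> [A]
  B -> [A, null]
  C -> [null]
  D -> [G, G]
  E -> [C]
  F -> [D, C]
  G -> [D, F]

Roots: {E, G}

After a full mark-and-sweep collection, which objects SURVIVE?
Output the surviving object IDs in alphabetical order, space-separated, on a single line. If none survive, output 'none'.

Answer: C D E F G

Derivation:
Roots: E G
Mark E: refs=C, marked=E
Mark G: refs=D F, marked=E G
Mark C: refs=null, marked=C E G
Mark D: refs=G G, marked=C D E G
Mark F: refs=D C, marked=C D E F G
Unmarked (collected): A B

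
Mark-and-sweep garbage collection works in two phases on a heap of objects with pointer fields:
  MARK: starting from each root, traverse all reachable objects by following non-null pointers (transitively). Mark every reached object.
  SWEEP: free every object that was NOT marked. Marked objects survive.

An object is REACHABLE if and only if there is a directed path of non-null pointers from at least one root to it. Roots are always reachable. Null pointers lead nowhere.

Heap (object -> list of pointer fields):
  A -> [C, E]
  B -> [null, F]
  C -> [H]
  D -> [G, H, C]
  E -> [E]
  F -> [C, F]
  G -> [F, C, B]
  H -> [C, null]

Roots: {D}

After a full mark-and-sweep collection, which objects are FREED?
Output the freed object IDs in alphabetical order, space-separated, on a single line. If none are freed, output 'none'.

Answer: A E

Derivation:
Roots: D
Mark D: refs=G H C, marked=D
Mark G: refs=F C B, marked=D G
Mark H: refs=C null, marked=D G H
Mark C: refs=H, marked=C D G H
Mark F: refs=C F, marked=C D F G H
Mark B: refs=null F, marked=B C D F G H
Unmarked (collected): A E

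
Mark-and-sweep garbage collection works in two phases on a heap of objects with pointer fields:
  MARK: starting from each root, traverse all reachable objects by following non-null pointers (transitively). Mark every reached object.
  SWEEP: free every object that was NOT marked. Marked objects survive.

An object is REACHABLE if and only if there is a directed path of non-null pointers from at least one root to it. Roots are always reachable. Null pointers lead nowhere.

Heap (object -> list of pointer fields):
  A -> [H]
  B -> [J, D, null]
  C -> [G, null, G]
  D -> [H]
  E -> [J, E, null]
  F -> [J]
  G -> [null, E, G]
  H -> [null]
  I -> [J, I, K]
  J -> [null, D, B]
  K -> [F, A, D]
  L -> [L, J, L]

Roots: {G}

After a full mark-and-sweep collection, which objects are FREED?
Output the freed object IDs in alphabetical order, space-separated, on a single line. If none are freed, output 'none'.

Answer: A C F I K L

Derivation:
Roots: G
Mark G: refs=null E G, marked=G
Mark E: refs=J E null, marked=E G
Mark J: refs=null D B, marked=E G J
Mark D: refs=H, marked=D E G J
Mark B: refs=J D null, marked=B D E G J
Mark H: refs=null, marked=B D E G H J
Unmarked (collected): A C F I K L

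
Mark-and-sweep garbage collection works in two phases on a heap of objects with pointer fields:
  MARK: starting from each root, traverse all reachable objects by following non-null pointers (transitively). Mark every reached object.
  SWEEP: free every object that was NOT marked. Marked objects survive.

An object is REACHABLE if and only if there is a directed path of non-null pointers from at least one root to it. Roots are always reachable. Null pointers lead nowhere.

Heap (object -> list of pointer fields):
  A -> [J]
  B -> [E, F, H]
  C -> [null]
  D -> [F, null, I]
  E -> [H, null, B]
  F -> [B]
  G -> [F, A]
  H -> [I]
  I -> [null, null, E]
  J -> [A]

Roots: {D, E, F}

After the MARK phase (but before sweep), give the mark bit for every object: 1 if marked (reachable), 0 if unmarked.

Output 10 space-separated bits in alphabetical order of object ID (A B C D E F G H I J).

Roots: D E F
Mark D: refs=F null I, marked=D
Mark E: refs=H null B, marked=D E
Mark F: refs=B, marked=D E F
Mark I: refs=null null E, marked=D E F I
Mark H: refs=I, marked=D E F H I
Mark B: refs=E F H, marked=B D E F H I
Unmarked (collected): A C G J

Answer: 0 1 0 1 1 1 0 1 1 0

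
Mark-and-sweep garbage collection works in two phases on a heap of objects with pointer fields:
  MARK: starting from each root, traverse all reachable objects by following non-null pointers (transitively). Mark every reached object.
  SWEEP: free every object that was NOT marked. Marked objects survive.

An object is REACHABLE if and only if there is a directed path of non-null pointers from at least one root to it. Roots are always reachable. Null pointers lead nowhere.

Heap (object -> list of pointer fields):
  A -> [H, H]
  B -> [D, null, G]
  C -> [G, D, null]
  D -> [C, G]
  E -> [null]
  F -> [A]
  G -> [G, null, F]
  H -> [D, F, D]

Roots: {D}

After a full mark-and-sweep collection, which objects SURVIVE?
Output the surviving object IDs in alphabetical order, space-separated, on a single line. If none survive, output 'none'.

Roots: D
Mark D: refs=C G, marked=D
Mark C: refs=G D null, marked=C D
Mark G: refs=G null F, marked=C D G
Mark F: refs=A, marked=C D F G
Mark A: refs=H H, marked=A C D F G
Mark H: refs=D F D, marked=A C D F G H
Unmarked (collected): B E

Answer: A C D F G H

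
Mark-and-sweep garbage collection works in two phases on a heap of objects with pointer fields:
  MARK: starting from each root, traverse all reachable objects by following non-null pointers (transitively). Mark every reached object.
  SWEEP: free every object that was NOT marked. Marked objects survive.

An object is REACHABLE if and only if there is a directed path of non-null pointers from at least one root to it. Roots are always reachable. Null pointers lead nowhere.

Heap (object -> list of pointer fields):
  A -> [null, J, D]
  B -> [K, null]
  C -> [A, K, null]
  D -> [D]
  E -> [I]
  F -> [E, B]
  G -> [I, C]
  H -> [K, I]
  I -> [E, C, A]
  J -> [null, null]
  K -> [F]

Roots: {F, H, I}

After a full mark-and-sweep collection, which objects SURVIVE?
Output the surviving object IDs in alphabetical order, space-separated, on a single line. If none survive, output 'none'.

Roots: F H I
Mark F: refs=E B, marked=F
Mark H: refs=K I, marked=F H
Mark I: refs=E C A, marked=F H I
Mark E: refs=I, marked=E F H I
Mark B: refs=K null, marked=B E F H I
Mark K: refs=F, marked=B E F H I K
Mark C: refs=A K null, marked=B C E F H I K
Mark A: refs=null J D, marked=A B C E F H I K
Mark J: refs=null null, marked=A B C E F H I J K
Mark D: refs=D, marked=A B C D E F H I J K
Unmarked (collected): G

Answer: A B C D E F H I J K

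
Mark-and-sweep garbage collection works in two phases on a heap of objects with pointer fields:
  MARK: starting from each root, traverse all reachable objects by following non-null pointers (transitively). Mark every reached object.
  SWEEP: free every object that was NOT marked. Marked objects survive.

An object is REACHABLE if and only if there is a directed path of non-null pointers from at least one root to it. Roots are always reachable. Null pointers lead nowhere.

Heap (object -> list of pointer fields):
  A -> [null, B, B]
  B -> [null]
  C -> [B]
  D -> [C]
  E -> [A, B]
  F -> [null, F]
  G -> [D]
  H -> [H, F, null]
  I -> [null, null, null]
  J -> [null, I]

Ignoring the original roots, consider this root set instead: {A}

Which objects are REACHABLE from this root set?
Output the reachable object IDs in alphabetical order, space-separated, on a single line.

Answer: A B

Derivation:
Roots: A
Mark A: refs=null B B, marked=A
Mark B: refs=null, marked=A B
Unmarked (collected): C D E F G H I J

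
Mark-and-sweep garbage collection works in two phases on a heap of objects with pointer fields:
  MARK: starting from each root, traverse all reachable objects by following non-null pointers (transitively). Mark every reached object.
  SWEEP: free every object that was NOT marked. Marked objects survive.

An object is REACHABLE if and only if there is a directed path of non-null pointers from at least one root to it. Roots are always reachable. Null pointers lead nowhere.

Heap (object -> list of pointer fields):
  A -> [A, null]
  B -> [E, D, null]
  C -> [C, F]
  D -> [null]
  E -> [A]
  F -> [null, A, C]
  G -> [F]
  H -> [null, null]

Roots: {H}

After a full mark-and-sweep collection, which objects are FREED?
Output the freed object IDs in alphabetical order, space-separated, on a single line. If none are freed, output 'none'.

Roots: H
Mark H: refs=null null, marked=H
Unmarked (collected): A B C D E F G

Answer: A B C D E F G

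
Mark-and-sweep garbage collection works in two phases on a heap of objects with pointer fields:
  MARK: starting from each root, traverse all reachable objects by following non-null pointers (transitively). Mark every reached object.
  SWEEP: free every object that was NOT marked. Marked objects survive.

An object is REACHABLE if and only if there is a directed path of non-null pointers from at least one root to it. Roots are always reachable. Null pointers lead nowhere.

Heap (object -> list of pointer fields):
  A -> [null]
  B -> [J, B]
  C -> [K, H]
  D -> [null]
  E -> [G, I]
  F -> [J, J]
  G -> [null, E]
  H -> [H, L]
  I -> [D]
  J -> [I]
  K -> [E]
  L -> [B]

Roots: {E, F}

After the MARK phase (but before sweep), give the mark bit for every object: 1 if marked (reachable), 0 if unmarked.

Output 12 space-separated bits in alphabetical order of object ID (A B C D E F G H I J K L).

Answer: 0 0 0 1 1 1 1 0 1 1 0 0

Derivation:
Roots: E F
Mark E: refs=G I, marked=E
Mark F: refs=J J, marked=E F
Mark G: refs=null E, marked=E F G
Mark I: refs=D, marked=E F G I
Mark J: refs=I, marked=E F G I J
Mark D: refs=null, marked=D E F G I J
Unmarked (collected): A B C H K L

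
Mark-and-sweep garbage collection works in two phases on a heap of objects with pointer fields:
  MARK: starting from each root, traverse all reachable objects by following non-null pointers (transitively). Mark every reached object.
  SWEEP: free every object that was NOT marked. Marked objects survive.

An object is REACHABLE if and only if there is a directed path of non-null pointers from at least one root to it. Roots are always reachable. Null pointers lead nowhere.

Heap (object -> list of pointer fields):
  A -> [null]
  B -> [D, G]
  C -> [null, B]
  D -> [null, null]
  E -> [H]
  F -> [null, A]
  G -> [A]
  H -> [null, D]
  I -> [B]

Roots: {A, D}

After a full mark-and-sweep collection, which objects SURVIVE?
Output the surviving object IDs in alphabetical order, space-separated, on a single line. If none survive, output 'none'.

Roots: A D
Mark A: refs=null, marked=A
Mark D: refs=null null, marked=A D
Unmarked (collected): B C E F G H I

Answer: A D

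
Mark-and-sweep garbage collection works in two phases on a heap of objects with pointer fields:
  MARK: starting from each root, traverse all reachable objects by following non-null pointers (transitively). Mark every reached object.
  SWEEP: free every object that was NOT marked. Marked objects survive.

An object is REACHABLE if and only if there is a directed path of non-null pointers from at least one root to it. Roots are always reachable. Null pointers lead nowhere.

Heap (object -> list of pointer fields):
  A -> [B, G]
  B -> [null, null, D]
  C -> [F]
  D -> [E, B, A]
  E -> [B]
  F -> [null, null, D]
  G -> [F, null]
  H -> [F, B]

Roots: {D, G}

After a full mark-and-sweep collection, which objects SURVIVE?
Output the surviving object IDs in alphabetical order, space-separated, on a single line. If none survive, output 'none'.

Answer: A B D E F G

Derivation:
Roots: D G
Mark D: refs=E B A, marked=D
Mark G: refs=F null, marked=D G
Mark E: refs=B, marked=D E G
Mark B: refs=null null D, marked=B D E G
Mark A: refs=B G, marked=A B D E G
Mark F: refs=null null D, marked=A B D E F G
Unmarked (collected): C H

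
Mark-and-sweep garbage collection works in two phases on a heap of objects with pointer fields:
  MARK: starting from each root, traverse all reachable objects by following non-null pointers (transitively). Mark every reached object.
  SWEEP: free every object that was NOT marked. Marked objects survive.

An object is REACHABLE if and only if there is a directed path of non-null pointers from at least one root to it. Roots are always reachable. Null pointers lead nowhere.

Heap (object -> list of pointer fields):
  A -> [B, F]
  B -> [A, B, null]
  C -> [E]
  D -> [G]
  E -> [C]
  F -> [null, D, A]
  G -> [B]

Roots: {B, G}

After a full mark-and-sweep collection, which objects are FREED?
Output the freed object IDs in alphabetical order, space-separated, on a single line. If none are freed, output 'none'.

Answer: C E

Derivation:
Roots: B G
Mark B: refs=A B null, marked=B
Mark G: refs=B, marked=B G
Mark A: refs=B F, marked=A B G
Mark F: refs=null D A, marked=A B F G
Mark D: refs=G, marked=A B D F G
Unmarked (collected): C E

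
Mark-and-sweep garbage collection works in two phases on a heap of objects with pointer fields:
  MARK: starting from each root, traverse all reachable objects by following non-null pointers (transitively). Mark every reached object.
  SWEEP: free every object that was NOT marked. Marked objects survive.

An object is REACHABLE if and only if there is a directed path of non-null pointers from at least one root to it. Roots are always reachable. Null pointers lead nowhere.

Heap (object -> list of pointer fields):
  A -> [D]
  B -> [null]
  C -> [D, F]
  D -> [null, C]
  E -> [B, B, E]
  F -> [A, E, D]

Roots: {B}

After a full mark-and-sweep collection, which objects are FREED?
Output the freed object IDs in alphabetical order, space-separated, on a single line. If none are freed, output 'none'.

Roots: B
Mark B: refs=null, marked=B
Unmarked (collected): A C D E F

Answer: A C D E F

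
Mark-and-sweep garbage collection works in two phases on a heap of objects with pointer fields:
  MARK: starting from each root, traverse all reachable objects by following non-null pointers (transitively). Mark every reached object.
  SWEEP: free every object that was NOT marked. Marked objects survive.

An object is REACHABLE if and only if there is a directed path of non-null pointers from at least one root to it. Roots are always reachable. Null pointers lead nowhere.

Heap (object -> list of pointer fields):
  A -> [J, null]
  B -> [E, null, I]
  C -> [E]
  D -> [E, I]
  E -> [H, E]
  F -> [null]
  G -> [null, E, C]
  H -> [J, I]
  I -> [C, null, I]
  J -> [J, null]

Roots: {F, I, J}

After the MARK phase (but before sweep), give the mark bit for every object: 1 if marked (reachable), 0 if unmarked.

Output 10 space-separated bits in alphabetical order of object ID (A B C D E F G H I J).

Answer: 0 0 1 0 1 1 0 1 1 1

Derivation:
Roots: F I J
Mark F: refs=null, marked=F
Mark I: refs=C null I, marked=F I
Mark J: refs=J null, marked=F I J
Mark C: refs=E, marked=C F I J
Mark E: refs=H E, marked=C E F I J
Mark H: refs=J I, marked=C E F H I J
Unmarked (collected): A B D G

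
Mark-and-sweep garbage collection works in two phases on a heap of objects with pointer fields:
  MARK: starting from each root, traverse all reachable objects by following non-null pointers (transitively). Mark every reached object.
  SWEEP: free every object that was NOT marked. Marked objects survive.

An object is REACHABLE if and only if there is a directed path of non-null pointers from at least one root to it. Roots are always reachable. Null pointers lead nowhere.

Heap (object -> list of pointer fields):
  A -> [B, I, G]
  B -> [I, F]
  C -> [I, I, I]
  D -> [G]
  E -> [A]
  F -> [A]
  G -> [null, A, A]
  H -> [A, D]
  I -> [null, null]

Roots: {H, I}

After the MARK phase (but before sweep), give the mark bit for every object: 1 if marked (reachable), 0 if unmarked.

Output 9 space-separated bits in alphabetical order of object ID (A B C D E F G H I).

Answer: 1 1 0 1 0 1 1 1 1

Derivation:
Roots: H I
Mark H: refs=A D, marked=H
Mark I: refs=null null, marked=H I
Mark A: refs=B I G, marked=A H I
Mark D: refs=G, marked=A D H I
Mark B: refs=I F, marked=A B D H I
Mark G: refs=null A A, marked=A B D G H I
Mark F: refs=A, marked=A B D F G H I
Unmarked (collected): C E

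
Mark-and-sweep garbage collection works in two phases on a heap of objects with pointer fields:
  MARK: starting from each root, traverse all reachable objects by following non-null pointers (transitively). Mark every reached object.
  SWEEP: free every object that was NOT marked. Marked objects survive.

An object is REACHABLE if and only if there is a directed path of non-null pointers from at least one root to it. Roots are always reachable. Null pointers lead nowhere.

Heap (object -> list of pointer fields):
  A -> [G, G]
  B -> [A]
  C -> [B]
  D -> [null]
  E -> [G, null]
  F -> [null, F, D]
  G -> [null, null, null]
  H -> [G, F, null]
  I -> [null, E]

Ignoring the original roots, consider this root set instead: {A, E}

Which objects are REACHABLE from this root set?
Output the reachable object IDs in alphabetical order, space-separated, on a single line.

Answer: A E G

Derivation:
Roots: A E
Mark A: refs=G G, marked=A
Mark E: refs=G null, marked=A E
Mark G: refs=null null null, marked=A E G
Unmarked (collected): B C D F H I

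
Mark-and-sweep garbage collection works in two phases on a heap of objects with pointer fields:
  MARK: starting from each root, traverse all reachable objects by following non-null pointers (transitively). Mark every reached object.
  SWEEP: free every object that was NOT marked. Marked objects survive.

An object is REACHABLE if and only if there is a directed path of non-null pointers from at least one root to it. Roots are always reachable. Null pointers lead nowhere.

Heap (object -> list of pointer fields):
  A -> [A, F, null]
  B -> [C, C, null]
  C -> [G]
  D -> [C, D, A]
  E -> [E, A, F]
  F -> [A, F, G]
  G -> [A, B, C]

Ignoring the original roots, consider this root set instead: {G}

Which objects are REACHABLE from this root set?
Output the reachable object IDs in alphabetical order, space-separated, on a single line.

Answer: A B C F G

Derivation:
Roots: G
Mark G: refs=A B C, marked=G
Mark A: refs=A F null, marked=A G
Mark B: refs=C C null, marked=A B G
Mark C: refs=G, marked=A B C G
Mark F: refs=A F G, marked=A B C F G
Unmarked (collected): D E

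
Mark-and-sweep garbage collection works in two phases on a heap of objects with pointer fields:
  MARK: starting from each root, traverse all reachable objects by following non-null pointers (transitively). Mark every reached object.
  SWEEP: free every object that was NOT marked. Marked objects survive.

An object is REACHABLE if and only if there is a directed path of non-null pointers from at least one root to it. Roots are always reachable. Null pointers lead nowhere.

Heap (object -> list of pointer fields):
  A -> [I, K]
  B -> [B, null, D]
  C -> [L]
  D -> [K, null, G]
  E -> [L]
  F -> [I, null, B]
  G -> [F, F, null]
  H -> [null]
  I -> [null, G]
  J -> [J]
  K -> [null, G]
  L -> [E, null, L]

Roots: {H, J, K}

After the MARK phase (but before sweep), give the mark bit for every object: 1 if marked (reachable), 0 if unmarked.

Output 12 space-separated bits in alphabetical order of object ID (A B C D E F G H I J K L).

Roots: H J K
Mark H: refs=null, marked=H
Mark J: refs=J, marked=H J
Mark K: refs=null G, marked=H J K
Mark G: refs=F F null, marked=G H J K
Mark F: refs=I null B, marked=F G H J K
Mark I: refs=null G, marked=F G H I J K
Mark B: refs=B null D, marked=B F G H I J K
Mark D: refs=K null G, marked=B D F G H I J K
Unmarked (collected): A C E L

Answer: 0 1 0 1 0 1 1 1 1 1 1 0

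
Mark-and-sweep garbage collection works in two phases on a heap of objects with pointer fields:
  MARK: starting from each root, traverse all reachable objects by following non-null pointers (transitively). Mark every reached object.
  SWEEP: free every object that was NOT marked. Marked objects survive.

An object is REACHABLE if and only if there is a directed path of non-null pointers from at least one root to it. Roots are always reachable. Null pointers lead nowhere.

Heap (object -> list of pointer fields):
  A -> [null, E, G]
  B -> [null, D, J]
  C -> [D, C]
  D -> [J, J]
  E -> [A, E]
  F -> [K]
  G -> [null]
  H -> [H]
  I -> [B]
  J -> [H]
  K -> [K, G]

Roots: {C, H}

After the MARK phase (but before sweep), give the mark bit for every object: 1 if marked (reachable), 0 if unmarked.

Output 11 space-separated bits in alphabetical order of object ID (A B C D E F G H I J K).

Answer: 0 0 1 1 0 0 0 1 0 1 0

Derivation:
Roots: C H
Mark C: refs=D C, marked=C
Mark H: refs=H, marked=C H
Mark D: refs=J J, marked=C D H
Mark J: refs=H, marked=C D H J
Unmarked (collected): A B E F G I K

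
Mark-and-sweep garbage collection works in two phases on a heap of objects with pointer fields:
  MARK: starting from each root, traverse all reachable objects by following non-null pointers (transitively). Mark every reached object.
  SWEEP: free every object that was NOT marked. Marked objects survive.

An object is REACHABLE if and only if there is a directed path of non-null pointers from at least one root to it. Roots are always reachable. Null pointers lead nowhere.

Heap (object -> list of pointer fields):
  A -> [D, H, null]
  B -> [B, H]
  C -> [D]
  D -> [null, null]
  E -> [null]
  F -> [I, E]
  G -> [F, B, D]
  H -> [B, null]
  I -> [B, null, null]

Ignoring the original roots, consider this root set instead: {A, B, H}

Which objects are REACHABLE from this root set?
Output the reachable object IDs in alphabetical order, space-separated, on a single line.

Answer: A B D H

Derivation:
Roots: A B H
Mark A: refs=D H null, marked=A
Mark B: refs=B H, marked=A B
Mark H: refs=B null, marked=A B H
Mark D: refs=null null, marked=A B D H
Unmarked (collected): C E F G I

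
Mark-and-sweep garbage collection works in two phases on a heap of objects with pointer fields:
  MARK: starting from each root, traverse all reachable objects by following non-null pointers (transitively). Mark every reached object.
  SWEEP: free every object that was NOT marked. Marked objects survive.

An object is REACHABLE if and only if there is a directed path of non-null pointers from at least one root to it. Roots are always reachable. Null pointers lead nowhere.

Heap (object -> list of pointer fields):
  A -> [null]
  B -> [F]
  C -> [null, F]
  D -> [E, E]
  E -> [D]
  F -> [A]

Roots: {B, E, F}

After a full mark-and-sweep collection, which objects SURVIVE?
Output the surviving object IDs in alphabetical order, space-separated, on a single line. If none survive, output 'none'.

Roots: B E F
Mark B: refs=F, marked=B
Mark E: refs=D, marked=B E
Mark F: refs=A, marked=B E F
Mark D: refs=E E, marked=B D E F
Mark A: refs=null, marked=A B D E F
Unmarked (collected): C

Answer: A B D E F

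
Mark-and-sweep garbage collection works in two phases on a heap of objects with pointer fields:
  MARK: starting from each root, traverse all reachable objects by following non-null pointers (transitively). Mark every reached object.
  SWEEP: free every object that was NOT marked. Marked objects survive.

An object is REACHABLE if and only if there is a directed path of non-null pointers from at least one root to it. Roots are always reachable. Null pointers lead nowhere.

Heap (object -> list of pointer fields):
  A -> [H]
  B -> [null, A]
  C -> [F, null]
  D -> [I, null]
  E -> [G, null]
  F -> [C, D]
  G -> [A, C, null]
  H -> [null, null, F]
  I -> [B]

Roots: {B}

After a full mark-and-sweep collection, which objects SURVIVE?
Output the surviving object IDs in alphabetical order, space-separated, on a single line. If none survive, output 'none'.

Answer: A B C D F H I

Derivation:
Roots: B
Mark B: refs=null A, marked=B
Mark A: refs=H, marked=A B
Mark H: refs=null null F, marked=A B H
Mark F: refs=C D, marked=A B F H
Mark C: refs=F null, marked=A B C F H
Mark D: refs=I null, marked=A B C D F H
Mark I: refs=B, marked=A B C D F H I
Unmarked (collected): E G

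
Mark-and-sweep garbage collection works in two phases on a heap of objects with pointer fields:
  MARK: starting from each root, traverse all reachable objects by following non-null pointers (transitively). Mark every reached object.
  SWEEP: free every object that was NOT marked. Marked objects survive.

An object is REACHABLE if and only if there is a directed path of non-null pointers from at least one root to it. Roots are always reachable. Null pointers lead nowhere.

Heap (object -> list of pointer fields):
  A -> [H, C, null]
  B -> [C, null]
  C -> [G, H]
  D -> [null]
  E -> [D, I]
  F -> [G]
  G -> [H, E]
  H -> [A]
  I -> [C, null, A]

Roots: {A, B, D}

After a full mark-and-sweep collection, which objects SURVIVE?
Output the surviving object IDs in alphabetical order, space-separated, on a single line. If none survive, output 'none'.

Answer: A B C D E G H I

Derivation:
Roots: A B D
Mark A: refs=H C null, marked=A
Mark B: refs=C null, marked=A B
Mark D: refs=null, marked=A B D
Mark H: refs=A, marked=A B D H
Mark C: refs=G H, marked=A B C D H
Mark G: refs=H E, marked=A B C D G H
Mark E: refs=D I, marked=A B C D E G H
Mark I: refs=C null A, marked=A B C D E G H I
Unmarked (collected): F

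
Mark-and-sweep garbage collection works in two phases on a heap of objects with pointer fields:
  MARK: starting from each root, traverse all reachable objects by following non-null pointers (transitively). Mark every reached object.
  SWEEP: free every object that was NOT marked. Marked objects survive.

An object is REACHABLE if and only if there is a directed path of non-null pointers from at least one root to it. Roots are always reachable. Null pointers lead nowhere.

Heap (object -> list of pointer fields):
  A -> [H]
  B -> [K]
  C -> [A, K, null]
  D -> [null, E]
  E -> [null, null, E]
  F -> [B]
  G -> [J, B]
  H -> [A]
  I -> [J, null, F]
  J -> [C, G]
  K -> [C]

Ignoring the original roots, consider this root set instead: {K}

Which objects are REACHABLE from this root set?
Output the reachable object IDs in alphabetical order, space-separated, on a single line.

Roots: K
Mark K: refs=C, marked=K
Mark C: refs=A K null, marked=C K
Mark A: refs=H, marked=A C K
Mark H: refs=A, marked=A C H K
Unmarked (collected): B D E F G I J

Answer: A C H K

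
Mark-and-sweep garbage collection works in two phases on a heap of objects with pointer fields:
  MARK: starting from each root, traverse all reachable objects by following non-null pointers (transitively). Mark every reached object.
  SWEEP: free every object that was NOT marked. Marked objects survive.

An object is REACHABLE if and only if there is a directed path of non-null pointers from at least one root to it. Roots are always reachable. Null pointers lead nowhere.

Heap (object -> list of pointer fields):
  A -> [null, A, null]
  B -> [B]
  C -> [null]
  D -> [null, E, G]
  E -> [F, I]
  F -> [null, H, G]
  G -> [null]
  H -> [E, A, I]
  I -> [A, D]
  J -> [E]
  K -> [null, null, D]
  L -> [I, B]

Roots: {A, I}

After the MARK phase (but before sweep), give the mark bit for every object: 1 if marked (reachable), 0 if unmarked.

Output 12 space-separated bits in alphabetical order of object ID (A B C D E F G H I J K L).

Roots: A I
Mark A: refs=null A null, marked=A
Mark I: refs=A D, marked=A I
Mark D: refs=null E G, marked=A D I
Mark E: refs=F I, marked=A D E I
Mark G: refs=null, marked=A D E G I
Mark F: refs=null H G, marked=A D E F G I
Mark H: refs=E A I, marked=A D E F G H I
Unmarked (collected): B C J K L

Answer: 1 0 0 1 1 1 1 1 1 0 0 0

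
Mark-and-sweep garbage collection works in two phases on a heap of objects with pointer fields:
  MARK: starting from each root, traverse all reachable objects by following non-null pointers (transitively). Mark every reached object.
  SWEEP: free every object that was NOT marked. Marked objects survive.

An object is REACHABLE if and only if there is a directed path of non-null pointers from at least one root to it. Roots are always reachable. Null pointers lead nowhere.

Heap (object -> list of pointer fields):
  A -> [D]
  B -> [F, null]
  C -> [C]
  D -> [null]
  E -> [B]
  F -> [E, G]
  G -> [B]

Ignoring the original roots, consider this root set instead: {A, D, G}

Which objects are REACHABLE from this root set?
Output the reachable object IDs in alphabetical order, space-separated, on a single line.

Answer: A B D E F G

Derivation:
Roots: A D G
Mark A: refs=D, marked=A
Mark D: refs=null, marked=A D
Mark G: refs=B, marked=A D G
Mark B: refs=F null, marked=A B D G
Mark F: refs=E G, marked=A B D F G
Mark E: refs=B, marked=A B D E F G
Unmarked (collected): C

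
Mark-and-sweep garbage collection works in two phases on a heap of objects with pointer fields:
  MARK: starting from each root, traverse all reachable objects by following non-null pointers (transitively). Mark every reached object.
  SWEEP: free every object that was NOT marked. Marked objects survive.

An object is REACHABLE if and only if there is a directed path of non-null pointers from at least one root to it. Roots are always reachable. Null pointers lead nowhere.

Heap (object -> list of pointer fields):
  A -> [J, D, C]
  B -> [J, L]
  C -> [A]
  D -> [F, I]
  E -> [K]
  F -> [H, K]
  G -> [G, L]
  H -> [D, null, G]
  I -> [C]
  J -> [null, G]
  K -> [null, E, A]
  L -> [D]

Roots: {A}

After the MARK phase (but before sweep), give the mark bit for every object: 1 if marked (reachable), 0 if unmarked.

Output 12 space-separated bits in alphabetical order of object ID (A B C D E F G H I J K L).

Answer: 1 0 1 1 1 1 1 1 1 1 1 1

Derivation:
Roots: A
Mark A: refs=J D C, marked=A
Mark J: refs=null G, marked=A J
Mark D: refs=F I, marked=A D J
Mark C: refs=A, marked=A C D J
Mark G: refs=G L, marked=A C D G J
Mark F: refs=H K, marked=A C D F G J
Mark I: refs=C, marked=A C D F G I J
Mark L: refs=D, marked=A C D F G I J L
Mark H: refs=D null G, marked=A C D F G H I J L
Mark K: refs=null E A, marked=A C D F G H I J K L
Mark E: refs=K, marked=A C D E F G H I J K L
Unmarked (collected): B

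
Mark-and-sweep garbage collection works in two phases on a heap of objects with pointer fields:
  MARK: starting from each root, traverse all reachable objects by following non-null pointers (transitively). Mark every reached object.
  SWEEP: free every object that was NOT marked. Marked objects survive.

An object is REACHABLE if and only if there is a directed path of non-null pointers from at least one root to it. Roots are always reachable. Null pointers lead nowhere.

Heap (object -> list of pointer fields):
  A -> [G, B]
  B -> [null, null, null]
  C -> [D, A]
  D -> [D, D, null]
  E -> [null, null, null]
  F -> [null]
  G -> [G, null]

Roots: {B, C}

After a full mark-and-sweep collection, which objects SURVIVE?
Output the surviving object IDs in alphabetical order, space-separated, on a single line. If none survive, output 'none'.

Answer: A B C D G

Derivation:
Roots: B C
Mark B: refs=null null null, marked=B
Mark C: refs=D A, marked=B C
Mark D: refs=D D null, marked=B C D
Mark A: refs=G B, marked=A B C D
Mark G: refs=G null, marked=A B C D G
Unmarked (collected): E F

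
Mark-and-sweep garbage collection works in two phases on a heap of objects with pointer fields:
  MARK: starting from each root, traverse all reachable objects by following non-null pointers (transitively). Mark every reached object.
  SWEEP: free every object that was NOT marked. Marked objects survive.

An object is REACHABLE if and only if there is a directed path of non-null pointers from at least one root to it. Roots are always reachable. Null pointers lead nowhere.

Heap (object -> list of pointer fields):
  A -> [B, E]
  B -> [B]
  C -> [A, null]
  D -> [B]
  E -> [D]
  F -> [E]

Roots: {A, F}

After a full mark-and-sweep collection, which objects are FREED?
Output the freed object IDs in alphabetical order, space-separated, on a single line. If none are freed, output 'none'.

Answer: C

Derivation:
Roots: A F
Mark A: refs=B E, marked=A
Mark F: refs=E, marked=A F
Mark B: refs=B, marked=A B F
Mark E: refs=D, marked=A B E F
Mark D: refs=B, marked=A B D E F
Unmarked (collected): C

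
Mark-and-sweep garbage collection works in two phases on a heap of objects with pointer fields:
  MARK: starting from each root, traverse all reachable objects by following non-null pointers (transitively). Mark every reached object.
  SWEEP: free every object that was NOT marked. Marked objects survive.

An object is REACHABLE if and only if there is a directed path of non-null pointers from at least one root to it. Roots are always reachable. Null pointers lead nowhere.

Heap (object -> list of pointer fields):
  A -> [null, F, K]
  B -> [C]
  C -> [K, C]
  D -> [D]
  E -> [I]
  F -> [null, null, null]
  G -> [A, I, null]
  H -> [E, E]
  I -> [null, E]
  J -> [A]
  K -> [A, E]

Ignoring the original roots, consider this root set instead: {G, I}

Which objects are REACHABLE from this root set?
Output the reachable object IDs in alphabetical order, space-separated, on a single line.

Roots: G I
Mark G: refs=A I null, marked=G
Mark I: refs=null E, marked=G I
Mark A: refs=null F K, marked=A G I
Mark E: refs=I, marked=A E G I
Mark F: refs=null null null, marked=A E F G I
Mark K: refs=A E, marked=A E F G I K
Unmarked (collected): B C D H J

Answer: A E F G I K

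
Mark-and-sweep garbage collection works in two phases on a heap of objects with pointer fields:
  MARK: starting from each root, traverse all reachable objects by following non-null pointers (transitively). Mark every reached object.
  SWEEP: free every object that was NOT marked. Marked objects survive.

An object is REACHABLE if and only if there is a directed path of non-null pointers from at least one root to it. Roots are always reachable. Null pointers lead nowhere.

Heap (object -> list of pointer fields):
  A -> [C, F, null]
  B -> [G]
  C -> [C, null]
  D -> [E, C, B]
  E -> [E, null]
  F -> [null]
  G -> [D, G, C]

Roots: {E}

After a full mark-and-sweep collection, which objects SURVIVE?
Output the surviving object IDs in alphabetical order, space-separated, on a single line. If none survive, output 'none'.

Roots: E
Mark E: refs=E null, marked=E
Unmarked (collected): A B C D F G

Answer: E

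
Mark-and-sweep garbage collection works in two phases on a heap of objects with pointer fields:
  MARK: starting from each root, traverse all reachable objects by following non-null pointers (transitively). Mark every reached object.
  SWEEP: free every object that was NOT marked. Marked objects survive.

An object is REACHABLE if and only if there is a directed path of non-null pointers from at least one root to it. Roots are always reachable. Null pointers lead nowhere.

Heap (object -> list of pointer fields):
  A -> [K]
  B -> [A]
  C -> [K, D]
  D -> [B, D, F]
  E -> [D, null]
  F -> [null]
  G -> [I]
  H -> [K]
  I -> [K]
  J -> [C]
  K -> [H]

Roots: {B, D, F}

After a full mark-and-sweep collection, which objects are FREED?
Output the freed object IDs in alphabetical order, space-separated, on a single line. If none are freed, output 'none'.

Answer: C E G I J

Derivation:
Roots: B D F
Mark B: refs=A, marked=B
Mark D: refs=B D F, marked=B D
Mark F: refs=null, marked=B D F
Mark A: refs=K, marked=A B D F
Mark K: refs=H, marked=A B D F K
Mark H: refs=K, marked=A B D F H K
Unmarked (collected): C E G I J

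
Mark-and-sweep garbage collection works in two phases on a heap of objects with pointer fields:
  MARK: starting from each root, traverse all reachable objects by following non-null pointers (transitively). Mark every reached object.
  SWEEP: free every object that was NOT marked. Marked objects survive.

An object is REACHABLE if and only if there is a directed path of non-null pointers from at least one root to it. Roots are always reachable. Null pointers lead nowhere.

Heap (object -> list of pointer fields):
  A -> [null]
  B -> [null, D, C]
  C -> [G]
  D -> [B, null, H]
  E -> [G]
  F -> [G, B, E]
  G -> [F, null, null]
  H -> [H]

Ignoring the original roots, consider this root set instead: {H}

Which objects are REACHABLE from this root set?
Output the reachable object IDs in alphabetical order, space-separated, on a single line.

Answer: H

Derivation:
Roots: H
Mark H: refs=H, marked=H
Unmarked (collected): A B C D E F G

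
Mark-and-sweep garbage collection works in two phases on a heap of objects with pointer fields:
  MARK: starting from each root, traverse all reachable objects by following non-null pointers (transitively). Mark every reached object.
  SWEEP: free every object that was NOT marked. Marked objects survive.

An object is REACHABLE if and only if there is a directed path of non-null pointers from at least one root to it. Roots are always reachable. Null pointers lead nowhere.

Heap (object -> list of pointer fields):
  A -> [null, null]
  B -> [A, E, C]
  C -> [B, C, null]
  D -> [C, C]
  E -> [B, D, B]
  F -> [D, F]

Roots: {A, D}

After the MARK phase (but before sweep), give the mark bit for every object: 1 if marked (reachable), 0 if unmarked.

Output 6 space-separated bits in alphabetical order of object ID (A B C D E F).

Answer: 1 1 1 1 1 0

Derivation:
Roots: A D
Mark A: refs=null null, marked=A
Mark D: refs=C C, marked=A D
Mark C: refs=B C null, marked=A C D
Mark B: refs=A E C, marked=A B C D
Mark E: refs=B D B, marked=A B C D E
Unmarked (collected): F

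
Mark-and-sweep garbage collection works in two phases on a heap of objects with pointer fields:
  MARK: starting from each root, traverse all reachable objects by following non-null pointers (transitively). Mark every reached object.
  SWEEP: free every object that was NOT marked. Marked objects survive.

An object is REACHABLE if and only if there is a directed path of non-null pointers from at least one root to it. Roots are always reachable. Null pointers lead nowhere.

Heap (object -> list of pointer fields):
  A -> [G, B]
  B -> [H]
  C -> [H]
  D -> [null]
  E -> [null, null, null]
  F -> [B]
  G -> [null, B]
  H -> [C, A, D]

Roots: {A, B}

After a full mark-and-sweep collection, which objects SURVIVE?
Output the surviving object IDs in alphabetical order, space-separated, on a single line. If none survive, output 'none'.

Answer: A B C D G H

Derivation:
Roots: A B
Mark A: refs=G B, marked=A
Mark B: refs=H, marked=A B
Mark G: refs=null B, marked=A B G
Mark H: refs=C A D, marked=A B G H
Mark C: refs=H, marked=A B C G H
Mark D: refs=null, marked=A B C D G H
Unmarked (collected): E F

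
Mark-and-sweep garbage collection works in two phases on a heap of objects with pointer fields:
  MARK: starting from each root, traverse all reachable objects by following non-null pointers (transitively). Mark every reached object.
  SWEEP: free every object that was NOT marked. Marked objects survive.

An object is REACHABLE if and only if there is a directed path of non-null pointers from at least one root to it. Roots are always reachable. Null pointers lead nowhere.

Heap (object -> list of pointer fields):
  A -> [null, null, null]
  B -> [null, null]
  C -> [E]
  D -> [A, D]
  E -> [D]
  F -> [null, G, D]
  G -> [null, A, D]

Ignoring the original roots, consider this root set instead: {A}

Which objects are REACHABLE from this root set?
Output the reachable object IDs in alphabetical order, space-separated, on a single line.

Roots: A
Mark A: refs=null null null, marked=A
Unmarked (collected): B C D E F G

Answer: A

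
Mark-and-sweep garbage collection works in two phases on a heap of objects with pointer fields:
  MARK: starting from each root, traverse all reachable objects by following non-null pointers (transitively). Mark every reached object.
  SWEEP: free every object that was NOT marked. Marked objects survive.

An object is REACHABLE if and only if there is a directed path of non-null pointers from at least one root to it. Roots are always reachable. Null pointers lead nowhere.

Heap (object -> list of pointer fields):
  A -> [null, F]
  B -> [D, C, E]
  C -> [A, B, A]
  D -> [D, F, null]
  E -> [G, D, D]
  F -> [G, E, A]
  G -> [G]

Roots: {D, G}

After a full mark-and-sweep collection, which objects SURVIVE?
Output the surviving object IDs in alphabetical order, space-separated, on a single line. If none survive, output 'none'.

Answer: A D E F G

Derivation:
Roots: D G
Mark D: refs=D F null, marked=D
Mark G: refs=G, marked=D G
Mark F: refs=G E A, marked=D F G
Mark E: refs=G D D, marked=D E F G
Mark A: refs=null F, marked=A D E F G
Unmarked (collected): B C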